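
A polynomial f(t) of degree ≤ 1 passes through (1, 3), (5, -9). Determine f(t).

f(t) = -3t + 6

Write f(t) = at + b. Substituting each data point gives a linear system:
  a + b = 3
  5a + b = -9
Solving the system yields a = -3, b = 6.
So f(t) = -3t + 6.
Check: f(5) = -9. ✓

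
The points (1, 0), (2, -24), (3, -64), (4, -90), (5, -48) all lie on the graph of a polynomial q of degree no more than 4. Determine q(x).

Using the Lagrange interpolation formula with nodes 1, 2, 3, 4, 5:
  L_0(x) = (x - 2)(x - 3)(x - 4)(x - 5) / 24
  L_1(x) = (x - 1)(x - 3)(x - 4)(x - 5) / -6
  L_2(x) = (x - 1)(x - 2)(x - 4)(x - 5) / 4
  L_3(x) = (x - 1)(x - 2)(x - 3)(x - 5) / -6
  L_4(x) = (x - 1)(x - 2)(x - 3)(x - 4) / 24
Then q(x) = 0·L_0(x) - 24·L_1(x) - 64·L_2(x) - 90·L_3(x) - 48·L_4(x).
Expanding and collecting terms gives q(x) = x^4 - 5x^3 - 3x^2 + 5x + 2.
Check: q(2) = -24. ✓

q(x) = x^4 - 5x^3 - 3x^2 + 5x + 2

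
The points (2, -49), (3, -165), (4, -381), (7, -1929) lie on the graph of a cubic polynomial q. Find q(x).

q(x) = -5x^3 - 5x^2 + 4x + 3

Write q(x) = ax^3 + bx^2 + cx + d. Substituting each data point gives a linear system:
  8a + 4b + 2c + d = -49
  27a + 9b + 3c + d = -165
  64a + 16b + 4c + d = -381
  343a + 49b + 7c + d = -1929
Solving the system yields a = -5, b = -5, c = 4, d = 3.
So q(x) = -5x^3 - 5x^2 + 4x + 3.
Check: q(7) = -1929. ✓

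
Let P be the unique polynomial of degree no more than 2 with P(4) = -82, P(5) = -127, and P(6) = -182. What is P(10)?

-502

Forward differences of the values at x = 4, 5, 6:
  P  : -82  -127  -182
  Δ  : -45  -55
  Δ^2: -10
The second differences are constant, confirming degree 2.
Interpolating (Newton forward form) and evaluating at x = 10 gives P(10) = -502.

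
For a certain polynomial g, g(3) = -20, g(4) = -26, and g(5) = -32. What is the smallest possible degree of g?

Forward differences of the values at n = 3, 4, 5:
  g  : -20  -26  -32
  Δ  : -6  -6
  Δ^2: 0
The first differences are constant (-6) and nonzero, while all higher differences vanish, so the minimal degree is 1.

1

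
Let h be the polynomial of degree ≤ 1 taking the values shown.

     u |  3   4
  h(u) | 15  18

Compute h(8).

30

Using the Lagrange interpolation formula with nodes 3, 4:
  L_0(u) = (u - 4) / -1
  L_1(u) = (u - 3) / 1
Then h(u) = 15·L_0(u) + 18·L_1(u).
Expanding and collecting terms gives h(u) = 3u + 6.
Evaluating at u = 8: h(8) = 30.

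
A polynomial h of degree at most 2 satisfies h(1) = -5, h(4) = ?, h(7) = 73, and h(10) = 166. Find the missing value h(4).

16

On equispaced nodes a degree-2 polynomial has vanishing third forward difference, so
  - h(1) + 3·h(4) - 3·h(7) + h(10) = 0.
Substituting the known values and solving for h(4):
  3·h(4) = 48
  h(4) = 16.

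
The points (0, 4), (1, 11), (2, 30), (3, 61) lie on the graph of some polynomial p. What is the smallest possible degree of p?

2

Forward differences of the values at t = 0, 1, 2, 3:
  p  : 4  11  30  61
  Δ  : 7  19  31
  Δ^2: 12  12
  Δ^3: 0
The second differences are constant (12) and nonzero, while all higher differences vanish, so the minimal degree is 2.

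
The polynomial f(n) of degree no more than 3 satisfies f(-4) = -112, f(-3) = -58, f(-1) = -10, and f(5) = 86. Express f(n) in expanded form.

Write f(n) = an^3 + bn^2 + cn + d. Substituting each data point gives a linear system:
  -64a + 16b - 4c + d = -112
  -27a + 9b - 3c + d = -58
  -a + b - c + d = -10
  125a + 25b + 5c + d = 86
Solving the system yields a = 1, b = -2, c = 3, d = -4.
So f(n) = n³ - 2n² + 3n - 4.
Check: f(5) = 86. ✓

f(n) = n^3 - 2n^2 + 3n - 4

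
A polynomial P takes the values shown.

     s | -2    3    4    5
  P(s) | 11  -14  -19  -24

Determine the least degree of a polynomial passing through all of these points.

Divided differences on the nodes -2, 3, 4, 5:
  order 0: 11  -14  -19  -24
  order 1: -5  -5  -5
  order 2: 0  0
  order 3: 0
The order-1 divided differences are all -5 (nonzero) and every higher order vanishes, so the data lies on a polynomial of degree exactly 1.

1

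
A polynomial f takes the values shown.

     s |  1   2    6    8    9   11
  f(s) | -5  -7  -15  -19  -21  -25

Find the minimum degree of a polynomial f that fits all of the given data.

Divided differences on the nodes 1, 2, 6, 8, 9, 11:
  order 0: -5  -7  -15  -19  -21  -25
  order 1: -2  -2  -2  -2  -2
  order 2: 0  0  0  0
  order 3: 0  0  0
  order 4: 0  0
  order 5: 0
The order-1 divided differences are all -2 (nonzero) and every higher order vanishes, so the data lies on a polynomial of degree exactly 1.

1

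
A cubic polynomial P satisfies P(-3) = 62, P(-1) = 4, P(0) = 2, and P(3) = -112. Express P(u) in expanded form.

P(u) = -3u^3 - 3u^2 - 2u + 2

Using the Lagrange interpolation formula with nodes -3, -1, 0, 3:
  L_0(u) = (u + 1)u(u - 3) / -36
  L_1(u) = (u + 3)u(u - 3) / 8
  L_2(u) = (u + 3)(u + 1)(u - 3) / -9
  L_3(u) = (u + 3)(u + 1)u / 72
Then P(u) = 62·L_0(u) + 4·L_1(u) + 2·L_2(u) - 112·L_3(u).
Expanding and collecting terms gives P(u) = -3u^3 - 3u^2 - 2u + 2.
Check: P(0) = 2. ✓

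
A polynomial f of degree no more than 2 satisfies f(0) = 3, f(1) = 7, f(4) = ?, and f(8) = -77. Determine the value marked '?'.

-5

The 3 known points determine the degree-2 polynomial uniquely.
Write f(n) = an^2 + bn + c. Substituting each data point gives a linear system:
  c = 3
  a + b + c = 7
  64a + 8b + c = -77
Solving the system yields a = -2, b = 6, c = 3.
So f(n) = -2n^2 + 6n + 3.
Then f(4) = -5.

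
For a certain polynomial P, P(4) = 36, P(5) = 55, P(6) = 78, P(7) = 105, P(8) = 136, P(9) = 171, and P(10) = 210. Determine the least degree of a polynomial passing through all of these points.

2

Forward differences of the values at t = 4, 5, 6, 7, 8, 9, 10:
  P  : 36  55  78  105  136  171  210
  Δ  : 19  23  27  31  35  39
  Δ^2: 4  4  4  4  4
  Δ^3: 0  0  0  0
  Δ^4: 0  0  0
  Δ^5: 0  0
  Δ^6: 0
The second differences are constant (4) and nonzero, while all higher differences vanish, so the minimal degree is 2.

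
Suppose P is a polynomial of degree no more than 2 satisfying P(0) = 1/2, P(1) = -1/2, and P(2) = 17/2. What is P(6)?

Write P(u) = au^2 + bu + c. Substituting each data point gives a linear system:
  c = 1/2
  a + b + c = -1/2
  4a + 2b + c = 17/2
Solving the system yields a = 5, b = -6, c = 1/2.
So P(u) = 5u^2 - 6u + 1/2.
Then P(6) = 289/2.

289/2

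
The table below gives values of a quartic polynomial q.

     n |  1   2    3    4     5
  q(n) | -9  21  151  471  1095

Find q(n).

Write q(n) = an^4 + bn^3 + cn^2 + dn + e. Substituting each data point gives a linear system:
  a + b + c + d + e = -9
  16a + 8b + 4c + 2d + e = 21
  81a + 27b + 9c + 3d + e = 151
  256a + 64b + 16c + 4d + e = 471
  625a + 125b + 25c + 5d + e = 1095
Solving the system yields a = 1, b = 5, c = -5, d = -5, e = -5.
So q(n) = n⁴ + 5n³ - 5n² - 5n - 5.
Check: q(3) = 151. ✓

q(n) = n^4 + 5n^3 - 5n^2 - 5n - 5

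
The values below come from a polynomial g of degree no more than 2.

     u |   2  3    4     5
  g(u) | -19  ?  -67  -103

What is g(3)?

-39

On equispaced nodes a degree-2 polynomial has vanishing third forward difference, so
  - g(2) + 3·g(3) - 3·g(4) + g(5) = 0.
Substituting the known values and solving for g(3):
  3·g(3) = -117
  g(3) = -39.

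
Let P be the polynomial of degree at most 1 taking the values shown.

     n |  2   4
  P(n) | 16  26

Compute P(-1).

Write P(n) = an + b. Substituting each data point gives a linear system:
  2a + b = 16
  4a + b = 26
Solving the system yields a = 5, b = 6.
So P(n) = 5n + 6.
Then P(-1) = 1.

1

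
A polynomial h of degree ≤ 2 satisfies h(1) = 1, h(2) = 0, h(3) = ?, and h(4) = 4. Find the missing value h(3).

1

On equispaced nodes a degree-2 polynomial has vanishing third forward difference, so
  - h(1) + 3·h(2) - 3·h(3) + h(4) = 0.
Substituting the known values and solving for h(3):
  -3·h(3) = -3
  h(3) = 1.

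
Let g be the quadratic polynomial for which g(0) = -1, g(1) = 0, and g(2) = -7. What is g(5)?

-76

Using the Lagrange interpolation formula with nodes 0, 1, 2:
  L_0(t) = (t - 1)(t - 2) / 2
  L_1(t) = t(t - 2) / -1
  L_2(t) = t(t - 1) / 2
Then g(t) = -1·L_0(t) + 0·L_1(t) - 7·L_2(t).
Expanding and collecting terms gives g(t) = -4t^2 + 5t - 1.
Evaluating at t = 5: g(5) = -76.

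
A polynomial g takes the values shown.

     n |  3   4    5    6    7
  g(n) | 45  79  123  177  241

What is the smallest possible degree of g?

2

Forward differences of the values at n = 3, 4, 5, 6, 7:
  g  : 45  79  123  177  241
  Δ  : 34  44  54  64
  Δ^2: 10  10  10
  Δ^3: 0  0
  Δ^4: 0
The second differences are constant (10) and nonzero, while all higher differences vanish, so the minimal degree is 2.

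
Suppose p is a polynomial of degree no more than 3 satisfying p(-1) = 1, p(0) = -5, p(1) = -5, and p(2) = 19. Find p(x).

Using the Lagrange interpolation formula with nodes -1, 0, 1, 2:
  L_0(x) = x(x - 1)(x - 2) / -6
  L_1(x) = (x + 1)(x - 1)(x - 2) / 2
  L_2(x) = (x + 1)x(x - 2) / -2
  L_3(x) = (x + 1)x(x - 1) / 6
Then p(x) = 1·L_0(x) - 5·L_1(x) - 5·L_2(x) + 19·L_3(x).
Expanding and collecting terms gives p(x) = 3x³ + 3x² - 6x - 5.
Check: p(0) = -5. ✓

p(x) = 3x^3 + 3x^2 - 6x - 5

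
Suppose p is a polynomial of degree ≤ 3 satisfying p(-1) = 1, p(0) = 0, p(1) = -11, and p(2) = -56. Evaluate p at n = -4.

Write p(n) = an^3 + bn^2 + cn + d. Substituting each data point gives a linear system:
  -a + b - c + d = 1
  d = 0
  a + b + c + d = -11
  8a + 4b + 2c + d = -56
Solving the system yields a = -4, b = -5, c = -2, d = 0.
So p(n) = -4n³ - 5n² - 2n.
Then p(-4) = 184.

184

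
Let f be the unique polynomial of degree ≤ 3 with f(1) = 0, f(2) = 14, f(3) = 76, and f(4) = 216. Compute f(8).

2156

Forward differences of the values at t = 1, 2, 3, 4:
  f  : 0  14  76  216
  Δ  : 14  62  140
  Δ^2: 48  78
  Δ^3: 30
The third differences are constant, confirming degree 3.
Interpolating (Newton forward form) and evaluating at t = 8 gives f(8) = 2156.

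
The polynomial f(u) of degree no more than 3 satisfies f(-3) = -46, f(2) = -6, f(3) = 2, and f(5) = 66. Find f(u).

Write f(u) = au^3 + bu^2 + cu + d. Substituting each data point gives a linear system:
  -27a + 9b - 3c + d = -46
  8a + 4b + 2c + d = -6
  27a + 9b + 3c + d = 2
  125a + 25b + 5c + d = 66
Solving the system yields a = 1, b = -2, c = -1, d = -4.
So f(u) = u³ - 2u² - u - 4.
Check: f(-3) = -46. ✓

f(u) = u^3 - 2u^2 - u - 4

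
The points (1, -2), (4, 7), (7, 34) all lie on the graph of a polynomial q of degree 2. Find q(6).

23

Write q(x) = ax^2 + bx + c. Substituting each data point gives a linear system:
  a + b + c = -2
  16a + 4b + c = 7
  49a + 7b + c = 34
Solving the system yields a = 1, b = -2, c = -1.
So q(x) = x^2 - 2x - 1.
Then q(6) = 23.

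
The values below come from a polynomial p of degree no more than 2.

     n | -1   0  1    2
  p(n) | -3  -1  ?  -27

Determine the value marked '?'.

The 3 known points determine the degree-2 polynomial uniquely.
Write p(n) = an^2 + bn + c. Substituting each data point gives a linear system:
  a - b + c = -3
  c = -1
  4a + 2b + c = -27
Solving the system yields a = -5, b = -3, c = -1.
So p(n) = -5n^2 - 3n - 1.
Then p(1) = -9.

-9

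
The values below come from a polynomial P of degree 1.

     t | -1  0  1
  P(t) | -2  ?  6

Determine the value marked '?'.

2

The 2 known points determine the degree-1 polynomial uniquely.
Write P(t) = at + b. Substituting each data point gives a linear system:
  -a + b = -2
  a + b = 6
Solving the system yields a = 4, b = 2.
So P(t) = 4t + 2.
Then P(0) = 2.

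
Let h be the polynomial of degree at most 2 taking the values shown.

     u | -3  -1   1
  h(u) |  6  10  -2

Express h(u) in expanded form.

h(u) = -2u^2 - 6u + 6

Write h(u) = au^2 + bu + c. Substituting each data point gives a linear system:
  9a - 3b + c = 6
  a - b + c = 10
  a + b + c = -2
Solving the system yields a = -2, b = -6, c = 6.
So h(u) = -2u² - 6u + 6.
Check: h(1) = -2. ✓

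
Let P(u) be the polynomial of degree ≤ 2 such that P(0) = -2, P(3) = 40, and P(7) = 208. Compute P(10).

418

Write P(u) = au^2 + bu + c. Substituting each data point gives a linear system:
  c = -2
  9a + 3b + c = 40
  49a + 7b + c = 208
Solving the system yields a = 4, b = 2, c = -2.
So P(u) = 4u^2 + 2u - 2.
Then P(10) = 418.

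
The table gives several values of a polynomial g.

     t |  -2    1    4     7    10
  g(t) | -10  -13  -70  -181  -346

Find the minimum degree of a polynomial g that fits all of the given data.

Forward differences of the values at t = -2, 1, 4, 7, 10:
  g  : -10  -13  -70  -181  -346
  Δ  : -3  -57  -111  -165
  Δ^2: -54  -54  -54
  Δ^3: 0  0
  Δ^4: 0
The second differences are constant (-54) and nonzero, while all higher differences vanish, so the minimal degree is 2.

2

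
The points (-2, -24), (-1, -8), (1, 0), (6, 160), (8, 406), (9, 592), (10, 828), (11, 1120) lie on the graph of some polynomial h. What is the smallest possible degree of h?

Divided differences on the nodes -2, -1, 1, 6, 8, 9, 10, 11:
  order 0: -24  -8  0  160  406  592  828  1120
  order 1: 16  4  32  123  186  236  292
  order 2: -4  4  13  21  25  28
  order 3: 1  1  1  1  1
  order 4: 0  0  0  0
  order 5: 0  0  0
  order 6: 0  0
  order 7: 0
The order-3 divided differences are all 1 (nonzero) and every higher order vanishes, so the data lies on a polynomial of degree exactly 3.

3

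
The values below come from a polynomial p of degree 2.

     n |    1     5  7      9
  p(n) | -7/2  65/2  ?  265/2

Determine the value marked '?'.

The 3 known points determine the degree-2 polynomial uniquely.
Write p(n) = an^2 + bn + c. Substituting each data point gives a linear system:
  a + b + c = -7/2
  25a + 5b + c = 65/2
  81a + 9b + c = 265/2
Solving the system yields a = 2, b = -3, c = -5/2.
So p(n) = 2n^2 - 3n - 5/2.
Then p(7) = 149/2.

149/2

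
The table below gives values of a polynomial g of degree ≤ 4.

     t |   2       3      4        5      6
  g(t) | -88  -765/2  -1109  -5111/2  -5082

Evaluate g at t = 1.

-19/2

Write g(t) = at^4 + bt^3 + ct^2 + dt + e. Substituting each data point gives a linear system:
  16a + 8b + 4c + 2d + e = -88
  81a + 27b + 9c + 3d + e = -765/2
  256a + 64b + 16c + 4d + e = -1109
  625a + 125b + 25c + 5d + e = -5111/2
  1296a + 216b + 36c + 6d + e = -5082
Solving the system yields a = -3, b = -6, c = 3, d = -1/2, e = -3.
So g(t) = -3t^4 - 6t^3 + 3t^2 - (1/2)t - 3.
Then g(1) = -19/2.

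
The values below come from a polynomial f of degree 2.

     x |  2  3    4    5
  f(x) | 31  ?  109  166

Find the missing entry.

64

On equispaced nodes a degree-2 polynomial has vanishing third forward difference, so
  - f(2) + 3·f(3) - 3·f(4) + f(5) = 0.
Substituting the known values and solving for f(3):
  3·f(3) = 192
  f(3) = 64.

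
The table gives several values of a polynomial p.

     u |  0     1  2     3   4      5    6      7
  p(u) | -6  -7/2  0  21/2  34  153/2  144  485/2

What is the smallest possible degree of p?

3

Forward differences of the values at u = 0, 1, 2, 3, 4, 5, 6, 7:
  p  : -6  -7/2  0  21/2  34  153/2  144  485/2
  Δ  : 5/2  7/2  21/2  47/2  85/2  135/2  197/2
  Δ^2: 1  7  13  19  25  31
  Δ^3: 6  6  6  6  6
  Δ^4: 0  0  0  0
  Δ^5: 0  0  0
  Δ^6: 0  0
  Δ^7: 0
The third differences are constant (6) and nonzero, while all higher differences vanish, so the minimal degree is 3.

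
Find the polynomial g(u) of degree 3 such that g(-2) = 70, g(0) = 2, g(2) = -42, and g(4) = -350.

g(u) = -6u^3 + 3u^2 - 4u + 2

Write g(u) = au^3 + bu^2 + cu + d. Substituting each data point gives a linear system:
  -8a + 4b - 2c + d = 70
  d = 2
  8a + 4b + 2c + d = -42
  64a + 16b + 4c + d = -350
Solving the system yields a = -6, b = 3, c = -4, d = 2.
So g(u) = -6u^3 + 3u^2 - 4u + 2.
Check: g(-2) = 70. ✓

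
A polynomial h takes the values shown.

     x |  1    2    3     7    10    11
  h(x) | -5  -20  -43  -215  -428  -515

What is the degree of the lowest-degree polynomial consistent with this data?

2

Divided differences on the nodes 1, 2, 3, 7, 10, 11:
  order 0: -5  -20  -43  -215  -428  -515
  order 1: -15  -23  -43  -71  -87
  order 2: -4  -4  -4  -4
  order 3: 0  0  0
  order 4: 0  0
  order 5: 0
The order-2 divided differences are all -4 (nonzero) and every higher order vanishes, so the data lies on a polynomial of degree exactly 2.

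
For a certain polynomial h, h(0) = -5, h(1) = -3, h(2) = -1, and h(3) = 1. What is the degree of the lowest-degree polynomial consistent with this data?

1

Forward differences of the values at x = 0, 1, 2, 3:
  h  : -5  -3  -1  1
  Δ  : 2  2  2
  Δ^2: 0  0
  Δ^3: 0
The first differences are constant (2) and nonzero, while all higher differences vanish, so the minimal degree is 1.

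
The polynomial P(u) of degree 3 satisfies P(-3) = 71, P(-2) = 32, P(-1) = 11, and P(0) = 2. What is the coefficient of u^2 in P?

3

Write P(u) = au^3 + bu^2 + cu + d. Substituting each data point gives a linear system:
  -27a + 9b - 3c + d = 71
  -8a + 4b - 2c + d = 32
  -a + b - c + d = 11
  d = 2
Solving the system yields a = -1, b = 3, c = -5, d = 2.
So P(u) = -u^3 + 3u^2 - 5u + 2.
The coefficient of u^2 is 3.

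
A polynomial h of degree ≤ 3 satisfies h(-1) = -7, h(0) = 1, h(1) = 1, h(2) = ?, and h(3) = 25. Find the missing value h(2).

On equispaced nodes a degree-3 polynomial has vanishing fourth forward difference, so
  h(-1) - 4·h(0) + 6·h(1) - 4·h(2) + h(3) = 0.
Substituting the known values and solving for h(2):
  -4·h(2) = -20
  h(2) = 5.

5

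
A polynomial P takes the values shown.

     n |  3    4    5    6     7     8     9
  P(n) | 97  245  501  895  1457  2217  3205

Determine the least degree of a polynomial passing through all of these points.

3

Forward differences of the values at n = 3, 4, 5, 6, 7, 8, 9:
  P  : 97  245  501  895  1457  2217  3205
  Δ  : 148  256  394  562  760  988
  Δ^2: 108  138  168  198  228
  Δ^3: 30  30  30  30
  Δ^4: 0  0  0
  Δ^5: 0  0
  Δ^6: 0
The third differences are constant (30) and nonzero, while all higher differences vanish, so the minimal degree is 3.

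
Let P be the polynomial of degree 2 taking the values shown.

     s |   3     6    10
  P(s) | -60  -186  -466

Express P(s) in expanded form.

Write P(s) = as^2 + bs + c. Substituting each data point gives a linear system:
  9a + 3b + c = -60
  36a + 6b + c = -186
  100a + 10b + c = -466
Solving the system yields a = -4, b = -6, c = -6.
So P(s) = -4s^2 - 6s - 6.
Check: P(3) = -60. ✓

P(s) = -4s^2 - 6s - 6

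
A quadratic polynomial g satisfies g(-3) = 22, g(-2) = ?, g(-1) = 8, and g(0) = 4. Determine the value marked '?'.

The 3 known points determine the degree-2 polynomial uniquely.
Write g(s) = as^2 + bs + c. Substituting each data point gives a linear system:
  9a - 3b + c = 22
  a - b + c = 8
  c = 4
Solving the system yields a = 1, b = -3, c = 4.
So g(s) = s^2 - 3s + 4.
Then g(-2) = 14.

14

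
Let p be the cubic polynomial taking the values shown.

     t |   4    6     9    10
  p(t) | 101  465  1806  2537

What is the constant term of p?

-3

Write p(t) = at^3 + bt^2 + ct + d. Substituting each data point gives a linear system:
  64a + 16b + 4c + d = 101
  216a + 36b + 6c + d = 465
  729a + 81b + 9c + d = 1806
  1000a + 100b + 10c + d = 2537
Solving the system yields a = 3, b = -4, c = -6, d = -3.
So p(t) = 3t^3 - 4t^2 - 6t - 3.
The constant term is -3.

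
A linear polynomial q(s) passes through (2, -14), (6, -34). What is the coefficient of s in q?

Write q(s) = as + b. Substituting each data point gives a linear system:
  2a + b = -14
  6a + b = -34
Solving the system yields a = -5, b = -4.
So q(s) = -5s - 4.
The leading coefficient is -5.

-5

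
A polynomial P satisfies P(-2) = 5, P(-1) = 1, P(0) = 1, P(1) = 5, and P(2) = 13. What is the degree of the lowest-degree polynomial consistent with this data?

Forward differences of the values at s = -2, -1, 0, 1, 2:
  P  : 5  1  1  5  13
  Δ  : -4  0  4  8
  Δ^2: 4  4  4
  Δ^3: 0  0
  Δ^4: 0
The second differences are constant (4) and nonzero, while all higher differences vanish, so the minimal degree is 2.

2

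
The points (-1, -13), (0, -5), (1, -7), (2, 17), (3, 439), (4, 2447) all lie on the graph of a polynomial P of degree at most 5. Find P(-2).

-211

Write P(s) = as^5 + bs^4 + cs^3 + ds^2 + es + k. Substituting each data point gives a linear system:
  -a + b - c + d - e + k = -13
  k = -5
  a + b + c + d + e + k = -7
  32a + 16b + 8c + 4d + 2e + k = 17
  243a + 81b + 27c + 9d + 3e + k = 439
  1024a + 256b + 64c + 16d + 4e + k = 2447
Solving the system yields a = 4, b = -6, c = -2, d = 1, e = 1, k = -5.
So P(s) = 4s⁵ - 6s⁴ - 2s³ + s² + s - 5.
Then P(-2) = -211.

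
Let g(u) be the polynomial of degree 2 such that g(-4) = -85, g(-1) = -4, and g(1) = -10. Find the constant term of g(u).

-1

Write g(u) = au^2 + bu + c. Substituting each data point gives a linear system:
  16a - 4b + c = -85
  a - b + c = -4
  a + b + c = -10
Solving the system yields a = -6, b = -3, c = -1.
So g(u) = -6u² - 3u - 1.
The constant term is -1.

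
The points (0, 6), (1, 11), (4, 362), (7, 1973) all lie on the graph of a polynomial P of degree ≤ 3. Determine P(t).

Write P(t) = at^3 + bt^2 + ct + d. Substituting each data point gives a linear system:
  d = 6
  a + b + c + d = 11
  64a + 16b + 4c + d = 362
  343a + 49b + 7c + d = 1973
Solving the system yields a = 6, b = -2, c = 1, d = 6.
So P(t) = 6t^3 - 2t^2 + t + 6.
Check: P(4) = 362. ✓

P(t) = 6t^3 - 2t^2 + t + 6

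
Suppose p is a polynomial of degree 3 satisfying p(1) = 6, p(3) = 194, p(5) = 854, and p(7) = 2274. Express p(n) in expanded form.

Write p(n) = an^3 + bn^2 + cn + d. Substituting each data point gives a linear system:
  a + b + c + d = 6
  27a + 9b + 3c + d = 194
  125a + 25b + 5c + d = 854
  343a + 49b + 7c + d = 2274
Solving the system yields a = 6, b = 5, c = -4, d = -1.
So p(n) = 6n^3 + 5n^2 - 4n - 1.
Check: p(3) = 194. ✓

p(n) = 6n^3 + 5n^2 - 4n - 1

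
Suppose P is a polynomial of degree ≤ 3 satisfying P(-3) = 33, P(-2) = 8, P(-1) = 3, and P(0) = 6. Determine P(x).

P(x) = -2x^3 - 2x^2 + 3x + 6

Write P(x) = ax^3 + bx^2 + cx + d. Substituting each data point gives a linear system:
  -27a + 9b - 3c + d = 33
  -8a + 4b - 2c + d = 8
  -a + b - c + d = 3
  d = 6
Solving the system yields a = -2, b = -2, c = 3, d = 6.
So P(x) = -2x^3 - 2x^2 + 3x + 6.
Check: P(-3) = 33. ✓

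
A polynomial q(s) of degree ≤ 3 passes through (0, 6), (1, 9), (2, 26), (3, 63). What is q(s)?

q(s) = s^3 + 4s^2 - 2s + 6

Write q(s) = as^3 + bs^2 + cs + d. Substituting each data point gives a linear system:
  d = 6
  a + b + c + d = 9
  8a + 4b + 2c + d = 26
  27a + 9b + 3c + d = 63
Solving the system yields a = 1, b = 4, c = -2, d = 6.
So q(s) = s^3 + 4s^2 - 2s + 6.
Check: q(0) = 6. ✓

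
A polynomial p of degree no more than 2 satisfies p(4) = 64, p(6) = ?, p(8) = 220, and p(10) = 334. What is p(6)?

130

The 3 known points determine the degree-2 polynomial uniquely.
Write p(t) = at^2 + bt + c. Substituting each data point gives a linear system:
  16a + 4b + c = 64
  64a + 8b + c = 220
  100a + 10b + c = 334
Solving the system yields a = 3, b = 3, c = 4.
So p(t) = 3t^2 + 3t + 4.
Then p(6) = 130.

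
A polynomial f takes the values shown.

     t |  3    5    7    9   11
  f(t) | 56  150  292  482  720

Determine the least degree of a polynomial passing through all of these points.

Forward differences of the values at t = 3, 5, 7, 9, 11:
  f  : 56  150  292  482  720
  Δ  : 94  142  190  238
  Δ^2: 48  48  48
  Δ^3: 0  0
  Δ^4: 0
The second differences are constant (48) and nonzero, while all higher differences vanish, so the minimal degree is 2.

2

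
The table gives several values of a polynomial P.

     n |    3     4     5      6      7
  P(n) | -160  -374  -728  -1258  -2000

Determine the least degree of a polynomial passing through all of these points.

3

Forward differences of the values at n = 3, 4, 5, 6, 7:
  P  : -160  -374  -728  -1258  -2000
  Δ  : -214  -354  -530  -742
  Δ^2: -140  -176  -212
  Δ^3: -36  -36
  Δ^4: 0
The third differences are constant (-36) and nonzero, while all higher differences vanish, so the minimal degree is 3.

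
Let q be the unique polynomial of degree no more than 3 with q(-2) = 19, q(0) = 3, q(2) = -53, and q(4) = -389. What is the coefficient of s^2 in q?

Write q(s) = as^3 + bs^2 + cs + d. Substituting each data point gives a linear system:
  -8a + 4b - 2c + d = 19
  d = 3
  8a + 4b + 2c + d = -53
  64a + 16b + 4c + d = -389
Solving the system yields a = -5, b = -5, c = 2, d = 3.
So q(s) = -5s³ - 5s² + 2s + 3.
The coefficient of s^2 is -5.

-5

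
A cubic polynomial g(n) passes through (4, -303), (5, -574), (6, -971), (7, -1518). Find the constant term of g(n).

1

Write g(n) = an^3 + bn^2 + cn + d. Substituting each data point gives a linear system:
  64a + 16b + 4c + d = -303
  125a + 25b + 5c + d = -574
  216a + 36b + 6c + d = -971
  343a + 49b + 7c + d = -1518
Solving the system yields a = -4, b = -3, c = 0, d = 1.
So g(n) = -4n³ - 3n² + 1.
The constant term is 1.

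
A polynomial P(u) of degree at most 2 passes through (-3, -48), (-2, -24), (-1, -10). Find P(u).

P(u) = -5u^2 - u - 6

Write P(u) = au^2 + bu + c. Substituting each data point gives a linear system:
  9a - 3b + c = -48
  4a - 2b + c = -24
  a - b + c = -10
Solving the system yields a = -5, b = -1, c = -6.
So P(u) = -5u^2 - u - 6.
Check: P(-3) = -48. ✓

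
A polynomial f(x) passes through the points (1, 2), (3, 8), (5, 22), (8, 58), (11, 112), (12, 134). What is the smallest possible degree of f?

Divided differences on the nodes 1, 3, 5, 8, 11, 12:
  order 0: 2  8  22  58  112  134
  order 1: 3  7  12  18  22
  order 2: 1  1  1  1
  order 3: 0  0  0
  order 4: 0  0
  order 5: 0
The order-2 divided differences are all 1 (nonzero) and every higher order vanishes, so the data lies on a polynomial of degree exactly 2.

2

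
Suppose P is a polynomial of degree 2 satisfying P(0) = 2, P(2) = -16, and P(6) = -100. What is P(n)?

P(n) = -2n^2 - 5n + 2

Write P(n) = an^2 + bn + c. Substituting each data point gives a linear system:
  c = 2
  4a + 2b + c = -16
  36a + 6b + c = -100
Solving the system yields a = -2, b = -5, c = 2.
So P(n) = -2n² - 5n + 2.
Check: P(2) = -16. ✓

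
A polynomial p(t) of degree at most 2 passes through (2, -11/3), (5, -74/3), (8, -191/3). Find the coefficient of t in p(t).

Write p(t) = at^2 + bt + c. Substituting each data point gives a linear system:
  4a + 2b + c = -11/3
  25a + 5b + c = -74/3
  64a + 8b + c = -191/3
Solving the system yields a = -1, b = 0, c = 1/3.
So p(t) = -t² + 1/3.
The coefficient of t is 0.

0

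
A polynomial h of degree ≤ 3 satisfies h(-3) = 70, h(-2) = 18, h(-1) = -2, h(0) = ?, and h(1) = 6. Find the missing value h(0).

-2

On equispaced nodes a degree-3 polynomial has vanishing fourth forward difference, so
  h(-3) - 4·h(-2) + 6·h(-1) - 4·h(0) + h(1) = 0.
Substituting the known values and solving for h(0):
  -4·h(0) = 8
  h(0) = -2.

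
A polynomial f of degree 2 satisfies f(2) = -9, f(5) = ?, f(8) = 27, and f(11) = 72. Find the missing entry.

The 3 known points determine the degree-2 polynomial uniquely.
Write f(t) = at^2 + bt + c. Substituting each data point gives a linear system:
  4a + 2b + c = -9
  64a + 8b + c = 27
  121a + 11b + c = 72
Solving the system yields a = 1, b = -4, c = -5.
So f(t) = t² - 4t - 5.
Then f(5) = 0.

0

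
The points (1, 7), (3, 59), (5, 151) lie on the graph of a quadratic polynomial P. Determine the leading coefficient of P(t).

Write P(t) = at^2 + bt + c. Substituting each data point gives a linear system:
  a + b + c = 7
  9a + 3b + c = 59
  25a + 5b + c = 151
Solving the system yields a = 5, b = 6, c = -4.
So P(t) = 5t^2 + 6t - 4.
The leading coefficient is 5.

5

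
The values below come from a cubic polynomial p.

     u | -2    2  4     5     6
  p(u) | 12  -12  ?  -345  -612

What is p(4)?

The 4 known points determine the degree-3 polynomial uniquely.
Write p(u) = au^3 + bu^2 + cu + d. Substituting each data point gives a linear system:
  -8a + 4b - 2c + d = 12
  8a + 4b + 2c + d = -12
  125a + 25b + 5c + d = -345
  216a + 36b + 6c + d = -612
Solving the system yields a = -3, b = 0, c = 6, d = 0.
So p(u) = -3u³ + 6u.
Then p(4) = -168.

-168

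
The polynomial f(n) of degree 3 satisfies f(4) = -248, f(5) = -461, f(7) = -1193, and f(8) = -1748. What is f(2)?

-38

Using the Lagrange interpolation formula with nodes 4, 5, 7, 8:
  L_0(n) = (n - 5)(n - 7)(n - 8) / -12
  L_1(n) = (n - 4)(n - 7)(n - 8) / 6
  L_2(n) = (n - 4)(n - 5)(n - 8) / -6
  L_3(n) = (n - 4)(n - 5)(n - 7) / 12
Then f(n) = -248·L_0(n) - 461·L_1(n) - 1193·L_2(n) - 1748·L_3(n).
Expanding and collecting terms gives f(n) = -3n^3 - 3n^2 - 3n + 4.
Evaluating at n = 2: f(2) = -38.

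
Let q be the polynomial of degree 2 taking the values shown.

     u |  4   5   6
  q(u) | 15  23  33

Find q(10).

93

Forward differences of the values at u = 4, 5, 6:
  q  : 15  23  33
  Δ  : 8  10
  Δ^2: 2
The second differences are constant, confirming degree 2.
Interpolating (Newton forward form) and evaluating at u = 10 gives q(10) = 93.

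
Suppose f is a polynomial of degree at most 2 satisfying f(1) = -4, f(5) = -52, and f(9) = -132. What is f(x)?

f(x) = -x^2 - 6x + 3

Write f(x) = ax^2 + bx + c. Substituting each data point gives a linear system:
  a + b + c = -4
  25a + 5b + c = -52
  81a + 9b + c = -132
Solving the system yields a = -1, b = -6, c = 3.
So f(x) = -x^2 - 6x + 3.
Check: f(9) = -132. ✓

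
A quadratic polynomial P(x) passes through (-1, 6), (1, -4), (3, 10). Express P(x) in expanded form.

P(x) = 3x^2 - 5x - 2

Write P(x) = ax^2 + bx + c. Substituting each data point gives a linear system:
  a - b + c = 6
  a + b + c = -4
  9a + 3b + c = 10
Solving the system yields a = 3, b = -5, c = -2.
So P(x) = 3x^2 - 5x - 2.
Check: P(1) = -4. ✓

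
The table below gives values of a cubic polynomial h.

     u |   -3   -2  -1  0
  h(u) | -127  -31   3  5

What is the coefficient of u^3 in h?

5

Write h(u) = au^3 + bu^2 + cu + d. Substituting each data point gives a linear system:
  -27a + 9b - 3c + d = -127
  -8a + 4b - 2c + d = -31
  -a + b - c + d = 3
  d = 5
Solving the system yields a = 5, b = -1, c = -4, d = 5.
So h(u) = 5u^3 - u^2 - 4u + 5.
The leading coefficient is 5.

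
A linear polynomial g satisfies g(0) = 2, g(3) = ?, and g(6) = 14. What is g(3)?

The 2 known points determine the degree-1 polynomial uniquely.
Write g(x) = ax + b. Substituting each data point gives a linear system:
  b = 2
  6a + b = 14
Solving the system yields a = 2, b = 2.
So g(x) = 2x + 2.
Then g(3) = 8.

8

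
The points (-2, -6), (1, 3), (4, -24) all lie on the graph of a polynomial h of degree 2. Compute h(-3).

Forward differences of the values at x = -2, 1, 4:
  h  : -6  3  -24
  Δ  : 9  -27
  Δ^2: -36
The second differences are constant, confirming degree 2.
Interpolating (Newton forward form) and evaluating at x = -3 gives h(-3) = -17.

-17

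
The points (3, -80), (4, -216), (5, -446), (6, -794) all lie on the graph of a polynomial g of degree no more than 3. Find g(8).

Forward differences of the values at n = 3, 4, 5, 6:
  g  : -80  -216  -446  -794
  Δ  : -136  -230  -348
  Δ^2: -94  -118
  Δ^3: -24
The third differences are constant, confirming degree 3.
Interpolating (Newton forward form) and evaluating at n = 8 gives g(8) = -1940.

-1940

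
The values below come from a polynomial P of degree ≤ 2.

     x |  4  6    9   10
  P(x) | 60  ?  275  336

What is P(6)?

128

The 3 known points determine the degree-2 polynomial uniquely.
Write P(x) = ax^2 + bx + c. Substituting each data point gives a linear system:
  16a + 4b + c = 60
  81a + 9b + c = 275
  100a + 10b + c = 336
Solving the system yields a = 3, b = 4, c = -4.
So P(x) = 3x² + 4x - 4.
Then P(6) = 128.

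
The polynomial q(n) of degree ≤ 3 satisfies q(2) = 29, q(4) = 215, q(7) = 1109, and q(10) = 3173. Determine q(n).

q(n) = 3n^3 + 2n^2 - 3n + 3

Write q(n) = an^3 + bn^2 + cn + d. Substituting each data point gives a linear system:
  8a + 4b + 2c + d = 29
  64a + 16b + 4c + d = 215
  343a + 49b + 7c + d = 1109
  1000a + 100b + 10c + d = 3173
Solving the system yields a = 3, b = 2, c = -3, d = 3.
So q(n) = 3n^3 + 2n^2 - 3n + 3.
Check: q(2) = 29. ✓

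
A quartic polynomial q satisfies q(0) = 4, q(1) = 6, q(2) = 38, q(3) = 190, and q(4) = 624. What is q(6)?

Using the Lagrange interpolation formula with nodes 0, 1, 2, 3, 4:
  L_0(t) = (t - 1)(t - 2)(t - 3)(t - 4) / 24
  L_1(t) = t(t - 2)(t - 3)(t - 4) / -6
  L_2(t) = t(t - 1)(t - 3)(t - 4) / 4
  L_3(t) = t(t - 1)(t - 2)(t - 4) / -6
  L_4(t) = t(t - 1)(t - 2)(t - 3) / 24
Then q(t) = 4·L_0(t) + 6·L_1(t) + 38·L_2(t) + 190·L_3(t) + 624·L_4(t).
Expanding and collecting terms gives q(t) = 3t^4 - 3t^3 + 3t^2 - t + 4.
Evaluating at t = 6: q(6) = 3346.

3346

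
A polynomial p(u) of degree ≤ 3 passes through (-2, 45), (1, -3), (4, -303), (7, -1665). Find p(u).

p(u) = -5u^3 + u^2 + 1

Write p(u) = au^3 + bu^2 + cu + d. Substituting each data point gives a linear system:
  -8a + 4b - 2c + d = 45
  a + b + c + d = -3
  64a + 16b + 4c + d = -303
  343a + 49b + 7c + d = -1665
Solving the system yields a = -5, b = 1, c = 0, d = 1.
So p(u) = -5u^3 + u^2 + 1.
Check: p(-2) = 45. ✓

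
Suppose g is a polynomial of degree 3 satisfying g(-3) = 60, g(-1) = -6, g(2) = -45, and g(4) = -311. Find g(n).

Write g(n) = an^3 + bn^2 + cn + d. Substituting each data point gives a linear system:
  -27a + 9b - 3c + d = 60
  -a + b - c + d = -6
  8a + 4b + 2c + d = -45
  64a + 16b + 4c + d = -311
Solving the system yields a = -4, b = -4, c = 3, d = -3.
So g(n) = -4n^3 - 4n^2 + 3n - 3.
Check: g(2) = -45. ✓

g(n) = -4n^3 - 4n^2 + 3n - 3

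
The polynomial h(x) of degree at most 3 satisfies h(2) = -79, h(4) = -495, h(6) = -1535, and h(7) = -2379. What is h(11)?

Write h(x) = ax^3 + bx^2 + cx + d. Substituting each data point gives a linear system:
  8a + 4b + 2c + d = -79
  64a + 16b + 4c + d = -495
  216a + 36b + 6c + d = -1535
  343a + 49b + 7c + d = -2379
Solving the system yields a = -6, b = -6, c = -4, d = 1.
So h(x) = -6x³ - 6x² - 4x + 1.
Then h(11) = -8755.

-8755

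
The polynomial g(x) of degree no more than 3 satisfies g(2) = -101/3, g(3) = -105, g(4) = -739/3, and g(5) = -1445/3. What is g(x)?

Write g(x) = ax^3 + bx^2 + cx + d. Substituting each data point gives a linear system:
  8a + 4b + 2c + d = -101/3
  27a + 9b + 3c + d = -105
  64a + 16b + 4c + d = -739/3
  125a + 25b + 5c + d = -1445/3
Solving the system yields a = -4, b = 1, c = -1/3, d = -5.
So g(x) = -4x^3 + x^2 - (1/3)x - 5.
Check: g(4) = -739/3. ✓

g(x) = -4x^3 + x^2 - (1/3)x - 5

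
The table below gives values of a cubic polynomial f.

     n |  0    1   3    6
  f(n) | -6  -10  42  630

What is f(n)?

f(n) = 4n^3 - 6n^2 - 2n - 6

Write f(n) = an^3 + bn^2 + cn + d. Substituting each data point gives a linear system:
  d = -6
  a + b + c + d = -10
  27a + 9b + 3c + d = 42
  216a + 36b + 6c + d = 630
Solving the system yields a = 4, b = -6, c = -2, d = -6.
So f(n) = 4n^3 - 6n^2 - 2n - 6.
Check: f(0) = -6. ✓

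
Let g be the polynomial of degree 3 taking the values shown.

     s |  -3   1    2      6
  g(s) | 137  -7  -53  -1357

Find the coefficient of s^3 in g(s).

Write g(s) = as^3 + bs^2 + cs + d. Substituting each data point gives a linear system:
  -27a + 9b - 3c + d = 137
  a + b + c + d = -7
  8a + 4b + 2c + d = -53
  216a + 36b + 6c + d = -1357
Solving the system yields a = -6, b = -2, c = 2, d = -1.
So g(s) = -6s^3 - 2s^2 + 2s - 1.
The leading coefficient is -6.

-6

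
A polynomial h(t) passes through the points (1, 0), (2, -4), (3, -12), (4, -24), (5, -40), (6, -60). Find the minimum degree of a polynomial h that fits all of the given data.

2

Forward differences of the values at t = 1, 2, 3, 4, 5, 6:
  h  : 0  -4  -12  -24  -40  -60
  Δ  : -4  -8  -12  -16  -20
  Δ^2: -4  -4  -4  -4
  Δ^3: 0  0  0
  Δ^4: 0  0
  Δ^5: 0
The second differences are constant (-4) and nonzero, while all higher differences vanish, so the minimal degree is 2.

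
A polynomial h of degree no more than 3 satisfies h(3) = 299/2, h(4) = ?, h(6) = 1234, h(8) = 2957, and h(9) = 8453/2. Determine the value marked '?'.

The 4 known points determine the degree-3 polynomial uniquely.
Write h(t) = at^3 + bt^2 + ct + d. Substituting each data point gives a linear system:
  27a + 9b + 3c + d = 299/2
  216a + 36b + 6c + d = 1234
  512a + 64b + 8c + d = 2957
  729a + 81b + 9c + d = 8453/2
Solving the system yields a = 6, b = -2, c = 3/2, d = 1.
So h(t) = 6t^3 - 2t^2 + (3/2)t + 1.
Then h(4) = 359.

359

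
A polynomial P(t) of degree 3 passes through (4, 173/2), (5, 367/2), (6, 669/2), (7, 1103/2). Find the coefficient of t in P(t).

2

Write P(t) = at^3 + bt^2 + ct + d. Substituting each data point gives a linear system:
  64a + 16b + 4c + d = 173/2
  125a + 25b + 5c + d = 367/2
  216a + 36b + 6c + d = 669/2
  343a + 49b + 7c + d = 1103/2
Solving the system yields a = 2, b = -3, c = 2, d = -3/2.
So P(t) = 2t³ - 3t² + 2t - 3/2.
The coefficient of t is 2.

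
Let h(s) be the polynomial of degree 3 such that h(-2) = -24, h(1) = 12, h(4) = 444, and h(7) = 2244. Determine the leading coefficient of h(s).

Write h(s) = as^3 + bs^2 + cs + d. Substituting each data point gives a linear system:
  -8a + 4b - 2c + d = -24
  a + b + c + d = 12
  64a + 16b + 4c + d = 444
  343a + 49b + 7c + d = 2244
Solving the system yields a = 6, b = 4, c = -2, d = 4.
So h(s) = 6s^3 + 4s^2 - 2s + 4.
The leading coefficient is 6.

6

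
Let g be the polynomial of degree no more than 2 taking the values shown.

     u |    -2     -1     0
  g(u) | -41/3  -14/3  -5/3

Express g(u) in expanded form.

Write g(u) = au^2 + bu + c. Substituting each data point gives a linear system:
  4a - 2b + c = -41/3
  a - b + c = -14/3
  c = -5/3
Solving the system yields a = -3, b = 0, c = -5/3.
So g(u) = -3u^2 - 5/3.
Check: g(-1) = -14/3. ✓

g(u) = -3u^2 - 5/3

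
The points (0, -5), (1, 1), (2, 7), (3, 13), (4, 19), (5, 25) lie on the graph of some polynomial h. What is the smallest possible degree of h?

Forward differences of the values at t = 0, 1, 2, 3, 4, 5:
  h  : -5  1  7  13  19  25
  Δ  : 6  6  6  6  6
  Δ^2: 0  0  0  0
  Δ^3: 0  0  0
  Δ^4: 0  0
  Δ^5: 0
The first differences are constant (6) and nonzero, while all higher differences vanish, so the minimal degree is 1.

1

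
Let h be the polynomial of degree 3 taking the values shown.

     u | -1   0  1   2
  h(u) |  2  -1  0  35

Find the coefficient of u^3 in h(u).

Write h(u) = au^3 + bu^2 + cu + d. Substituting each data point gives a linear system:
  -a + b - c + d = 2
  d = -1
  a + b + c + d = 0
  8a + 4b + 2c + d = 35
Solving the system yields a = 5, b = 2, c = -6, d = -1.
So h(u) = 5u^3 + 2u^2 - 6u - 1.
The leading coefficient is 5.

5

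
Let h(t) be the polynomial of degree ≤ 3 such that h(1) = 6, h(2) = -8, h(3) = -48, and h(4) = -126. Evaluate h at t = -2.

12

Write h(t) = at^3 + bt^2 + ct + d. Substituting each data point gives a linear system:
  a + b + c + d = 6
  8a + 4b + 2c + d = -8
  27a + 9b + 3c + d = -48
  64a + 16b + 4c + d = -126
Solving the system yields a = -2, b = -1, c = 3, d = 6.
So h(t) = -2t^3 - t^2 + 3t + 6.
Then h(-2) = 12.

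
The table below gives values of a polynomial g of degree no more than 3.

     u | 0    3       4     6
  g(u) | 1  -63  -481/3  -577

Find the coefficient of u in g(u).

Write g(u) = au^3 + bu^2 + cu + d. Substituting each data point gives a linear system:
  d = 1
  27a + 9b + 3c + d = -63
  64a + 16b + 4c + d = -481/3
  216a + 36b + 6c + d = -577
Solving the system yields a = -3, b = 2, c = -1/3, d = 1.
So g(u) = -3u^3 + 2u^2 - (1/3)u + 1.
The coefficient of u is -1/3.

-1/3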